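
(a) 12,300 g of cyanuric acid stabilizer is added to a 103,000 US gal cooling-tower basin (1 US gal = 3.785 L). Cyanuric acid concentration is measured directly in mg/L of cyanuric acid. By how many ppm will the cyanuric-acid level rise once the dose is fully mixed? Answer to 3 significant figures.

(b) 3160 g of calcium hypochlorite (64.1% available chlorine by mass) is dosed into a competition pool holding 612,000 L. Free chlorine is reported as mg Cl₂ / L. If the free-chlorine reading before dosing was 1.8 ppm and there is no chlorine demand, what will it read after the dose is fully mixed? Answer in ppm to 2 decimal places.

(a) Volume: 103,000 US gal × 3.785 L/gal = 389,855 L.
(a) Rise: 12,300 g / 389,855 L × 1000 = 31.55 mg/L.

(b) Available chlorine delivered: 3160 g × 0.641 = 2026 g as Cl₂.
(b) Concentration rise: 2026 g / 612,000 L = 3.31 mg/L = 3.31 ppm.
(b) Final FC: 1.8 + 3.31 = 5.11 ppm.

(a) 31.6 ppm; (b) 5.11 ppm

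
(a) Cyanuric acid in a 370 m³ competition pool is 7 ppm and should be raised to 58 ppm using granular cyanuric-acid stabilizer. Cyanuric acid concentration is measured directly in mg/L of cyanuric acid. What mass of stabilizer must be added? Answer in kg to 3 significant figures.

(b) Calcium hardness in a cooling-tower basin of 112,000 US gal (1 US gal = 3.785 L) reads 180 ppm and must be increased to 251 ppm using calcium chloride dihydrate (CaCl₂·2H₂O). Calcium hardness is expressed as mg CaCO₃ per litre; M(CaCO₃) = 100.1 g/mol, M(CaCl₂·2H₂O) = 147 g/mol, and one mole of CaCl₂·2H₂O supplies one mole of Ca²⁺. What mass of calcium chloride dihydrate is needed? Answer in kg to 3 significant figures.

(a) 18.9 kg; (b) 44.2 kg

(a) Volume: 370 m³ = 370,000 L.
(a) CYA to add: (58 − 7) = 51 mg/L × 370,000 L = 18,870 g cyanuric acid.

(b) Volume: 112,000 US gal × 3.785 L/gal = 423,920 L.
(b) Hardness to add: (251 − 180) = 71 mg/L as CaCO₃ × 423,920 L = 30,100 g as CaCO₃.
(b) Moles of Ca²⁺ (1 mol Ca²⁺ ≡ 1 mol CaCO₃): 30,100 / 100.1 g/mol = 300.7 mol.
(b) Mass of CaCl₂·2H₂O: 300.7 × 147 = 44,200 g.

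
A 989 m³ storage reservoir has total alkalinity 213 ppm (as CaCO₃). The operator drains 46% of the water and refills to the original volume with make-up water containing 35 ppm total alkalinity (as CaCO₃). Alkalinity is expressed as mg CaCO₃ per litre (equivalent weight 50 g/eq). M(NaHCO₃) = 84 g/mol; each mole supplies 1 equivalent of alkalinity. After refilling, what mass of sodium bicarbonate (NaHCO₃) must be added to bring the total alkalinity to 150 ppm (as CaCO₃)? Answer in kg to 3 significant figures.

31.4 kg

Volume: 989 m³ = 989,000 L.
After draining 46% and refilling: 213 × 0.54 + 35 × 0.46 = 131.12 ppm.
Deficit to target: 150 − 131.12 = 18.88 mg/L.
As CaCO₃: 18.88 mg/L × 989,000 L = 18,670 g; ÷ 50 g/eq ÷ 1 = 373.4 mol NaHCO₃.
Mass: 373.4 × 84 = 31,370 g.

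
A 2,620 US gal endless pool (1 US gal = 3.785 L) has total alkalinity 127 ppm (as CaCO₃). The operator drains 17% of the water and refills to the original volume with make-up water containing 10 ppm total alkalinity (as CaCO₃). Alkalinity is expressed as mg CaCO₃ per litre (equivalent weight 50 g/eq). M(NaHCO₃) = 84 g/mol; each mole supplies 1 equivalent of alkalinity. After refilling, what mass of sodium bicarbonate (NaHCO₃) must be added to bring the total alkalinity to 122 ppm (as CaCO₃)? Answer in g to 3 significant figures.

248 g

Volume: 2,620 US gal × 3.785 L/gal = 9,917 L.
After draining 17% and refilling: 127 × 0.83 + 10 × 0.17 = 107.11 ppm.
Deficit to target: 122 − 107.11 = 14.89 mg/L.
As CaCO₃: 14.89 mg/L × 9,917 L = 147.7 g; ÷ 50 g/eq ÷ 1 = 2.953 mol NaHCO₃.
Mass: 2.953 × 84 = 248.1 g.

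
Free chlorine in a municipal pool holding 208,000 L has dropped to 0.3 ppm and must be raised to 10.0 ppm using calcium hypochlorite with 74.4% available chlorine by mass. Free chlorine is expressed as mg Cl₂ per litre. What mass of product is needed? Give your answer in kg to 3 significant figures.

2.71 kg

Chlorine deficit: 10.0 − 0.3 = 9.7 ppm = 9.7 mg/L as Cl₂.
Cl₂ equivalent needed: 9.7 mg/L × 208,000 L = 2,018,000 mg = 2018 g.
Product at 74.4% available chlorine: 2018 / 0.744 = 2712 g.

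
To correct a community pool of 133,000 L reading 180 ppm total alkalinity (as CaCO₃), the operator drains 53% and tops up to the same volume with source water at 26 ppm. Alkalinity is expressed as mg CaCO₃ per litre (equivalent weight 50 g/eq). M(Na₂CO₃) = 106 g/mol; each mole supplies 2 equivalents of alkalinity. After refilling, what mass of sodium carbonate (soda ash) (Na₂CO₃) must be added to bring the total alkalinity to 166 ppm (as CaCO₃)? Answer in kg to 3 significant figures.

After draining 53% and refilling: 180 × 0.47 + 26 × 0.53 = 98.38 ppm.
Deficit to target: 166 − 98.38 = 67.62 mg/L.
As CaCO₃: 67.62 mg/L × 133,000 L = 8993 g; ÷ 50 g/eq ÷ 2 = 89.93 mol Na₂CO₃.
Mass: 89.93 × 106 = 9533 g.

9.53 kg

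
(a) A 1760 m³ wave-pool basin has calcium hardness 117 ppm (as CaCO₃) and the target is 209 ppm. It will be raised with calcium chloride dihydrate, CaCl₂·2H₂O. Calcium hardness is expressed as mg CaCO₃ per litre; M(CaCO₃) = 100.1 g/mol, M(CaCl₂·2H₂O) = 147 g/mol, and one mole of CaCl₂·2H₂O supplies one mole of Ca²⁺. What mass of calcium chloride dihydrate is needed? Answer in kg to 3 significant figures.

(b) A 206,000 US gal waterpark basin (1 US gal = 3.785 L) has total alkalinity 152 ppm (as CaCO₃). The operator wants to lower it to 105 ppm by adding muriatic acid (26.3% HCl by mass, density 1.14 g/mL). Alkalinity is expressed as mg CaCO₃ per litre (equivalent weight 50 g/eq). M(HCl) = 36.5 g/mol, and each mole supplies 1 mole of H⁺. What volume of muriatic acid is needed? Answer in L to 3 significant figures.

(a) Volume: 1760 m³ = 1,760,000 L.
(a) Hardness to add: (209 − 117) = 92 mg/L as CaCO₃ × 1,760,000 L = 161,900 g as CaCO₃.
(a) Moles of Ca²⁺ (1 mol Ca²⁺ ≡ 1 mol CaCO₃): 161,900 / 100.1 g/mol = 1618 mol.
(a) Mass of CaCl₂·2H₂O: 1618 × 147 = 237,800 g.

(b) Volume: 206,000 US gal × 3.785 L/gal = 779,710 L.
(b) Alkalinity to neutralize: (152 − 105) = 47 mg/L as CaCO₃ × 779,710 L = 36,650 g as CaCO₃.
(b) Equivalents of H⁺ required: 36,650 ÷ 50 g/eq = 732.9 eq = 732.9 mol HCl.
(b) Mass of HCl: 732.9 × 36.5 = 26,750 g.
(b) Mass of 26.3% solution: 26,750 / 0.263 = 101,700 g.
(b) Volume: 101,700 g ÷ 1.14 g/mL = 89,230 mL.

(a) 238 kg; (b) 89.2 L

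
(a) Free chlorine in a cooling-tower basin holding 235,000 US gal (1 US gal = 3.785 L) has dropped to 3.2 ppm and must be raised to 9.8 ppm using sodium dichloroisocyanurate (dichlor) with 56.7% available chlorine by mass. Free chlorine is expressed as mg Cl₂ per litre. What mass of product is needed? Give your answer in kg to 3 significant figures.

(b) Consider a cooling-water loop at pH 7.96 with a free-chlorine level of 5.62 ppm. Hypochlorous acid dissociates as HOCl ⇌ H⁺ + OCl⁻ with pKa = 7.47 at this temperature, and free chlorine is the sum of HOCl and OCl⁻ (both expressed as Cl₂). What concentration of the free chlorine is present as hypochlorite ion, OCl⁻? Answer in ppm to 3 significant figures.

(a) Volume: 235,000 US gal × 3.785 L/gal = 889,475 L.
(a) Chlorine deficit: 9.8 − 3.2 = 6.6 ppm = 6.6 mg/L as Cl₂.
(a) Cl₂ equivalent needed: 6.6 mg/L × 889,475 L = 5,871,000 mg = 5871 g.
(a) Product at 56.7% available chlorine: 5871 / 0.567 = 10,350 g.

(b) [OCl⁻]/[HOCl] = 10^(pH − pKa) = 10^(7.96 − 7.47) = 10^0.49 = 3.09.
(b) Fraction as HOCl = 1 / (1 + 3.09) = 0.2445.
(b) OCl⁻ = (1 − 0.2445) × 5.62 ppm = 4.246 ppm.

(a) 10.4 kg; (b) 4.25 ppm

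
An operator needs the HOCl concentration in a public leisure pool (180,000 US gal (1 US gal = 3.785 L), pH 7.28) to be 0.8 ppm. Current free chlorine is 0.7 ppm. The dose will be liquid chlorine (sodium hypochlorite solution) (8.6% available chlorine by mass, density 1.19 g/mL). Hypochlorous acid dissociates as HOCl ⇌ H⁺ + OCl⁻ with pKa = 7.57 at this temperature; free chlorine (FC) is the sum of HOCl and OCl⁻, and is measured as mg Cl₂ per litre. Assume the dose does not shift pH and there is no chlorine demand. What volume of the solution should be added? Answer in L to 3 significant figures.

3.40 L

Volume: 180,000 US gal × 3.785 L/gal = 681,300 L.
[OCl⁻]/[HOCl] = 10^(pH − pKa) = 10^(7.28 − 7.57) = 0.5129; fraction as HOCl = 1/(1 + 0.5129) = 0.661.
Free chlorine required for 0.8 ppm HOCl: 0.8 / 0.661 = 1.21 ppm.
FC to add: 1.21 − 0.7 = 0.5103 mg/L as Cl₂.
Cl₂ equivalent: 0.5103 mg/L × 681,300 L = 347.7 g.
Product at 8.6% available Cl: 347.7 / 0.086 = 4043 g.
Volume: 4043 g ÷ 1.19 g/mL = 3397 mL.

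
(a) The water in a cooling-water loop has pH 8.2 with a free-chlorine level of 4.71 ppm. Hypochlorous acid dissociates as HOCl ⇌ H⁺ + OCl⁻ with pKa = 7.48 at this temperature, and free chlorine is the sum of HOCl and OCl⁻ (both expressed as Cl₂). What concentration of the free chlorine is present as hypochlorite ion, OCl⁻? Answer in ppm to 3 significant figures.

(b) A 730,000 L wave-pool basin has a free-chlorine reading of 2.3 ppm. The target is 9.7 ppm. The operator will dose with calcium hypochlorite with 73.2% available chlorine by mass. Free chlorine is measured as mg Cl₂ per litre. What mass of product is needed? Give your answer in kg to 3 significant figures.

(a) 3.96 ppm; (b) 7.38 kg

(a) [OCl⁻]/[HOCl] = 10^(pH − pKa) = 10^(8.2 − 7.48) = 10^0.72 = 5.248.
(a) Fraction as HOCl = 1 / (1 + 5.248) = 0.16.
(a) OCl⁻ = (1 − 0.16) × 4.71 ppm = 3.956 ppm.

(b) Chlorine deficit: 9.7 − 2.3 = 7.4 ppm = 7.4 mg/L as Cl₂.
(b) Cl₂ equivalent needed: 7.4 mg/L × 730,000 L = 5,402,000 mg = 5402 g.
(b) Product at 73.2% available chlorine: 5402 / 0.732 = 7380 g.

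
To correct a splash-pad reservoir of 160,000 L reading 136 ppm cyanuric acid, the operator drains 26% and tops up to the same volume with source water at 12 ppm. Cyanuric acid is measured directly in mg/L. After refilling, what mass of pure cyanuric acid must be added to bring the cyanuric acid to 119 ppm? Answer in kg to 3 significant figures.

After draining 26% and refilling: 136 × 0.74 + 12 × 0.26 = 103.76 ppm.
Deficit to target: 119 − 103.76 = 15.24 mg/L.
Mass: 15.24 mg/L × 160,000 L = 2438 g cyanuric acid.

2.44 kg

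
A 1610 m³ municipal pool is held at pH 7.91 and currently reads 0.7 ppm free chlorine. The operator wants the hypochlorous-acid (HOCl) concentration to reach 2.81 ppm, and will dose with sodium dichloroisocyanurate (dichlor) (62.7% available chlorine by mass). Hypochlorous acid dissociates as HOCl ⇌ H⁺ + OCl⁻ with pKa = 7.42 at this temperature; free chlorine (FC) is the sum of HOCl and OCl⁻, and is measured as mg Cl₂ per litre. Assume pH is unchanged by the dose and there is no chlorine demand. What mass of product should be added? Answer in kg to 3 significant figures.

Volume: 1610 m³ = 1,610,000 L.
[OCl⁻]/[HOCl] = 10^(pH − pKa) = 10^(7.91 − 7.42) = 3.09; fraction as HOCl = 1/(1 + 3.09) = 0.2445.
Free chlorine required for 2.81 ppm HOCl: 2.81 / 0.2445 = 11.49 ppm.
FC to add: 11.49 − 0.7 = 10.79 mg/L as Cl₂.
Cl₂ equivalent: 10.79 mg/L × 1,610,000 L = 17,380 g.
Product at 62.7% available Cl: 17,380 / 0.627 = 27,720 g.

27.7 kg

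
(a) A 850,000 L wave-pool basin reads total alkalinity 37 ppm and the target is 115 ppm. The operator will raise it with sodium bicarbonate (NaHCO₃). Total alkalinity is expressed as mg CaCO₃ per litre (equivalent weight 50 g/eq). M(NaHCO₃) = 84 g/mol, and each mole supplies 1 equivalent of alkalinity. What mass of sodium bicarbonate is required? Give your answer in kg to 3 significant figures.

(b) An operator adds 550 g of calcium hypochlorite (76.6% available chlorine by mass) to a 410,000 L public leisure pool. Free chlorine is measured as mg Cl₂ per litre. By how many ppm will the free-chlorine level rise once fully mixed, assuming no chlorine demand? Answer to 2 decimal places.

(a) Alkalinity to add: (115 − 37) = 78 mg/L as CaCO₃ × 850,000 L = 66,300 g as CaCO₃.
(a) Equivalents: 66,300 g ÷ 50 g/eq = 1326 eq.
(a) NaHCO₃ supplies 1 eq per mole → 1326 mol.
(a) Mass: 1326 mol × 84 g/mol = 111,400 g.

(b) Available chlorine delivered: 550 g × 0.766 = 421.3 g as Cl₂.
(b) Concentration rise: 421.3 g / 410,000 L = 1.028 mg/L = 1.03 ppm.

(a) 111 kg; (b) 1.03 ppm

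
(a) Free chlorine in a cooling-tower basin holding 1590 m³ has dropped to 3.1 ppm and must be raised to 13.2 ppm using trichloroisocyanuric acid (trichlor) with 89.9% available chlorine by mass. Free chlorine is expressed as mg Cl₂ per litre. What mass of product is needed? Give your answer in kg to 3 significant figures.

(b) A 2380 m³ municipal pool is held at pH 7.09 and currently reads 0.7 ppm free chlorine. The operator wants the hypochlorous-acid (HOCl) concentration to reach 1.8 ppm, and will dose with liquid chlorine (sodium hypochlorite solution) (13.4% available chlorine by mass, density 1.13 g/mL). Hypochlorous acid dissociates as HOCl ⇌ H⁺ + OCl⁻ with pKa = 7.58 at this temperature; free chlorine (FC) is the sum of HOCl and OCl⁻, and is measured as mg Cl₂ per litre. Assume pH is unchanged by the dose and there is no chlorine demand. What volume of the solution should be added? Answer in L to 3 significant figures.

(a) 17.9 kg; (b) 26.4 L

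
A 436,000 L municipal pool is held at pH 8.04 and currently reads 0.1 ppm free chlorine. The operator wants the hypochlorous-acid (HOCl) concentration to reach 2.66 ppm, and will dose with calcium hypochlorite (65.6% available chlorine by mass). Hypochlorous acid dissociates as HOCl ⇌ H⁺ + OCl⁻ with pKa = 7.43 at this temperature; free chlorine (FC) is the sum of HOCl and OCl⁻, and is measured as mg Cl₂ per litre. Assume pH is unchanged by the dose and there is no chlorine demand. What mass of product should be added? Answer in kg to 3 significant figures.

8.90 kg

[OCl⁻]/[HOCl] = 10^(pH − pKa) = 10^(8.04 − 7.43) = 4.074; fraction as HOCl = 1/(1 + 4.074) = 0.1971.
Free chlorine required for 2.66 ppm HOCl: 2.66 / 0.1971 = 13.5 ppm.
FC to add: 13.5 − 0.1 = 13.4 mg/L as Cl₂.
Cl₂ equivalent: 13.4 mg/L × 436,000 L = 5841 g.
Product at 65.6% available Cl: 5841 / 0.656 = 8904 g.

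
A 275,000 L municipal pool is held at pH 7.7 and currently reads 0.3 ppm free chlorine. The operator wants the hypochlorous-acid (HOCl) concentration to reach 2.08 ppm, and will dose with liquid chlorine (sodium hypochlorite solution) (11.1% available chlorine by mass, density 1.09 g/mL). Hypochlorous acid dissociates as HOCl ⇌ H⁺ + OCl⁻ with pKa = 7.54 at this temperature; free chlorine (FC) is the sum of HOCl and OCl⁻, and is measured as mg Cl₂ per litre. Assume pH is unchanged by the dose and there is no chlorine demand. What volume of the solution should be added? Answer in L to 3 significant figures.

[OCl⁻]/[HOCl] = 10^(pH − pKa) = 10^(7.7 − 7.54) = 1.445; fraction as HOCl = 1/(1 + 1.445) = 0.4089.
Free chlorine required for 2.08 ppm HOCl: 2.08 / 0.4089 = 5.087 ppm.
FC to add: 5.087 − 0.3 = 4.787 mg/L as Cl₂.
Cl₂ equivalent: 4.787 mg/L × 275,000 L = 1316 g.
Product at 11.1% available Cl: 1316 / 0.111 = 11,860 g.
Volume: 11,860 g ÷ 1.09 g/mL = 10,880 mL.

10.9 L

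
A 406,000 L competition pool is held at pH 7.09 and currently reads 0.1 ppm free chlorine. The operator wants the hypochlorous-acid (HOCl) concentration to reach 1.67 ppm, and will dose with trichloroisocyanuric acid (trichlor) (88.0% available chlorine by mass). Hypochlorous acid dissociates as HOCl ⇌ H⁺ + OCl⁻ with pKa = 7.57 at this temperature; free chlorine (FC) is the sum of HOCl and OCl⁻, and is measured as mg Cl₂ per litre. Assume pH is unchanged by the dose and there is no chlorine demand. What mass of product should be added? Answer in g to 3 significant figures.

979 g

[OCl⁻]/[HOCl] = 10^(pH − pKa) = 10^(7.09 − 7.57) = 0.3311; fraction as HOCl = 1/(1 + 0.3311) = 0.7512.
Free chlorine required for 1.67 ppm HOCl: 1.67 / 0.7512 = 2.223 ppm.
FC to add: 2.223 − 0.1 = 2.123 mg/L as Cl₂.
Cl₂ equivalent: 2.123 mg/L × 406,000 L = 861.9 g.
Product at 88.0% available Cl: 861.9 / 0.88 = 979.5 g.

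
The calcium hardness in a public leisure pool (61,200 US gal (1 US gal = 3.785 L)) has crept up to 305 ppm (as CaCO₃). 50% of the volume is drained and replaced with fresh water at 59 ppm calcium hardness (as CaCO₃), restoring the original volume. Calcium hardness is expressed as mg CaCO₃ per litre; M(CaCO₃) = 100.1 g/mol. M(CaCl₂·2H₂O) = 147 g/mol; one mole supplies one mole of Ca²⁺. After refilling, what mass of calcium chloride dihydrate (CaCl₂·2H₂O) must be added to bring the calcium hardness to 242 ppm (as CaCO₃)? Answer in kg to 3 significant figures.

Volume: 61,200 US gal × 3.785 L/gal = 231,642 L.
After draining 50% and refilling: 305 × 0.50 + 59 × 0.50 = 182 ppm.
Deficit to target: 242 − 182 = 60 mg/L.
As CaCO₃: 60 mg/L × 231,642 L = 13,900 g; ÷ 100.1 = 138.8 mol Ca²⁺.
Mass: 138.8 × 147 = 20,410 g.

20.4 kg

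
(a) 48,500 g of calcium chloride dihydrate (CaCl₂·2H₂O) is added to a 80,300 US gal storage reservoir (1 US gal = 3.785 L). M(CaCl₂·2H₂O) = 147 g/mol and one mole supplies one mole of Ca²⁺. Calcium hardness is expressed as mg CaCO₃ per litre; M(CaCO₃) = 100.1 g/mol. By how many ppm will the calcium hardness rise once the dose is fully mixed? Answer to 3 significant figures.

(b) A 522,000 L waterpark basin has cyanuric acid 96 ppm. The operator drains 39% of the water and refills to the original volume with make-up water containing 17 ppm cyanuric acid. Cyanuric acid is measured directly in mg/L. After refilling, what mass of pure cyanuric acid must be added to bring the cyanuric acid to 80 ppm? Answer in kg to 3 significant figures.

(a) Volume: 80,300 US gal × 3.785 L/gal = 303,936 L.
(a) Moles of Ca²⁺: 48,500 g ÷ 147 g/mol = 329.9 mol.
(a) As CaCO₃: 329.9 mol × 100.1 g/mol = 33,030 g.
(a) Rise: 33,030 g / 303,936 L × 1000 = 108.7 mg/L.

(b) After draining 39% and refilling: 96 × 0.61 + 17 × 0.39 = 65.19 ppm.
(b) Deficit to target: 80 − 65.19 = 14.81 mg/L.
(b) Mass: 14.81 mg/L × 522,000 L = 7731 g cyanuric acid.

(a) 109 ppm; (b) 7.73 kg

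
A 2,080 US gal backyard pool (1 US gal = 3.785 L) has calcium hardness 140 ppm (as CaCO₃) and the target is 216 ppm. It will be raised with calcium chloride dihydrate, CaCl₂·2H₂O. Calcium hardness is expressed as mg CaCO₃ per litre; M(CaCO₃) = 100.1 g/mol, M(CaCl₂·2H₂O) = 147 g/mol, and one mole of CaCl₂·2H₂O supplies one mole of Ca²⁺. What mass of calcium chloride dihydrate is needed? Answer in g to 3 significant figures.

Volume: 2,080 US gal × 3.785 L/gal = 7,873 L.
Hardness to add: (216 − 140) = 76 mg/L as CaCO₃ × 7,873 L = 598.3 g as CaCO₃.
Moles of Ca²⁺ (1 mol Ca²⁺ ≡ 1 mol CaCO₃): 598.3 / 100.1 g/mol = 5.977 mol.
Mass of CaCl₂·2H₂O: 5.977 × 147 = 878.7 g.

879 g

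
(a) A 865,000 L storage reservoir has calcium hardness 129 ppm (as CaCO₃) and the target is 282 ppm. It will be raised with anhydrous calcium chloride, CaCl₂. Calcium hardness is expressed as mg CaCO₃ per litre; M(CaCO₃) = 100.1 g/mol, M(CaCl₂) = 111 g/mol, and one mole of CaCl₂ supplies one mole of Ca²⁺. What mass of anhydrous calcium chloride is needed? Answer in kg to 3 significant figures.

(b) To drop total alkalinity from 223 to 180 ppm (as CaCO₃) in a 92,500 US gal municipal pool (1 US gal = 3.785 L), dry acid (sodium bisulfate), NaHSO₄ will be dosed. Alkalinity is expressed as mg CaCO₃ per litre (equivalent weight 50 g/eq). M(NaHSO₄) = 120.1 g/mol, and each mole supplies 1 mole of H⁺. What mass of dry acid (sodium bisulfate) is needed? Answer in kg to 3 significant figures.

(a) 147 kg; (b) 36.2 kg

(a) Hardness to add: (282 − 129) = 153 mg/L as CaCO₃ × 865,000 L = 132,300 g as CaCO₃.
(a) Moles of Ca²⁺ (1 mol Ca²⁺ ≡ 1 mol CaCO₃): 132,300 / 100.1 g/mol = 1322 mol.
(a) Mass of CaCl₂: 1322 × 111 = 146,800 g.

(b) Volume: 92,500 US gal × 3.785 L/gal = 350,112 L.
(b) Alkalinity to neutralize: (223 − 180) = 43 mg/L as CaCO₃ × 350,112 L = 15,050 g as CaCO₃.
(b) Equivalents of H⁺ required: 15,050 ÷ 50 g/eq = 301.1 eq = 301.1 mol NaHSO₄.
(b) Mass of NaHSO₄: 301.1 × 120.1 = 36,160 g.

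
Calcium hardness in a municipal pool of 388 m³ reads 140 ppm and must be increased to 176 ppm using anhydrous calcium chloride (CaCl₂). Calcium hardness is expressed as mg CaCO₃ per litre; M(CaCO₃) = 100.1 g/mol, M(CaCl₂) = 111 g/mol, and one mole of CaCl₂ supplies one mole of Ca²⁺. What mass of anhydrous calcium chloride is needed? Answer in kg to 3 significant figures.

Volume: 388 m³ = 388,000 L.
Hardness to add: (176 − 140) = 36 mg/L as CaCO₃ × 388,000 L = 13,970 g as CaCO₃.
Moles of Ca²⁺ (1 mol Ca²⁺ ≡ 1 mol CaCO₃): 13,970 / 100.1 g/mol = 139.5 mol.
Mass of CaCl₂: 139.5 × 111 = 15,490 g.

15.5 kg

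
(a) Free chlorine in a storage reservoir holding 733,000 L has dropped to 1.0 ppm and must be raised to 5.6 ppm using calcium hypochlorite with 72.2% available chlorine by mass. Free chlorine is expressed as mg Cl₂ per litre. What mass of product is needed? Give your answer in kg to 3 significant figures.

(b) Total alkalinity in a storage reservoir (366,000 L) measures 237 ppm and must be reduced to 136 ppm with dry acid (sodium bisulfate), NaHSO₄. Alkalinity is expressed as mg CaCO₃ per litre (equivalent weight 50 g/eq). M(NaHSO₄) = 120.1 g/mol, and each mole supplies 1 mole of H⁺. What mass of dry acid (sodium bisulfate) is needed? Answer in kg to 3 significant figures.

(a) 4.67 kg; (b) 88.8 kg

(a) Chlorine deficit: 5.6 − 1.0 = 4.6 ppm = 4.6 mg/L as Cl₂.
(a) Cl₂ equivalent needed: 4.6 mg/L × 733,000 L = 3,372,000 mg = 3372 g.
(a) Product at 72.2% available chlorine: 3372 / 0.722 = 4670 g.

(b) Alkalinity to neutralize: (237 − 136) = 101 mg/L as CaCO₃ × 366,000 L = 36,970 g as CaCO₃.
(b) Equivalents of H⁺ required: 36,970 ÷ 50 g/eq = 739.3 eq = 739.3 mol NaHSO₄.
(b) Mass of NaHSO₄: 739.3 × 120.1 = 88,790 g.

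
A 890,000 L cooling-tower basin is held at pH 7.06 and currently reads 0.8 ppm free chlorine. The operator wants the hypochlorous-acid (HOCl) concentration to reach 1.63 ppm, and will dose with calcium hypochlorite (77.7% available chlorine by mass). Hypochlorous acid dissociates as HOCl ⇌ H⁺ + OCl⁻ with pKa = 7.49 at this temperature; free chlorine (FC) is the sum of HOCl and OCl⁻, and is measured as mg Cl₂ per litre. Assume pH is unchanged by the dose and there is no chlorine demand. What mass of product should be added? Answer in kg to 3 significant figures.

1.64 kg

[OCl⁻]/[HOCl] = 10^(pH − pKa) = 10^(7.06 − 7.49) = 0.3715; fraction as HOCl = 1/(1 + 0.3715) = 0.7291.
Free chlorine required for 1.63 ppm HOCl: 1.63 / 0.7291 = 2.236 ppm.
FC to add: 2.236 − 0.8 = 1.436 mg/L as Cl₂.
Cl₂ equivalent: 1.436 mg/L × 890,000 L = 1278 g.
Product at 77.7% available Cl: 1278 / 0.777 = 1644 g.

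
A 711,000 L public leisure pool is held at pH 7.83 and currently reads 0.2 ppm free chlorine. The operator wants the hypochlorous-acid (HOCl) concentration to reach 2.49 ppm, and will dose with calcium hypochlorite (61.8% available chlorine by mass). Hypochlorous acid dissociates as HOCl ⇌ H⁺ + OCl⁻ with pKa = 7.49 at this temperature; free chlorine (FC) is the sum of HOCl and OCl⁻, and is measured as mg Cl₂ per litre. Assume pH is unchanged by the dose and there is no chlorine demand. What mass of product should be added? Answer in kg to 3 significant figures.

[OCl⁻]/[HOCl] = 10^(pH − pKa) = 10^(7.83 − 7.49) = 2.188; fraction as HOCl = 1/(1 + 2.188) = 0.3137.
Free chlorine required for 2.49 ppm HOCl: 2.49 / 0.3137 = 7.938 ppm.
FC to add: 7.938 − 0.2 = 7.738 mg/L as Cl₂.
Cl₂ equivalent: 7.738 mg/L × 711,000 L = 5501 g.
Product at 61.8% available Cl: 5501 / 0.618 = 8902 g.

8.90 kg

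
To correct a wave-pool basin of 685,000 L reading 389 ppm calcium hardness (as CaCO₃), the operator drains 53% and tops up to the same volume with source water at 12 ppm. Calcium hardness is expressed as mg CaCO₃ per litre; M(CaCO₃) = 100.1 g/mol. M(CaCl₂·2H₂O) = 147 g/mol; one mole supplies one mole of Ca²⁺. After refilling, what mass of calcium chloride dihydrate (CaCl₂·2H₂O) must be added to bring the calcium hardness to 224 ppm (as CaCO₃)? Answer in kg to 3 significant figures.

35.0 kg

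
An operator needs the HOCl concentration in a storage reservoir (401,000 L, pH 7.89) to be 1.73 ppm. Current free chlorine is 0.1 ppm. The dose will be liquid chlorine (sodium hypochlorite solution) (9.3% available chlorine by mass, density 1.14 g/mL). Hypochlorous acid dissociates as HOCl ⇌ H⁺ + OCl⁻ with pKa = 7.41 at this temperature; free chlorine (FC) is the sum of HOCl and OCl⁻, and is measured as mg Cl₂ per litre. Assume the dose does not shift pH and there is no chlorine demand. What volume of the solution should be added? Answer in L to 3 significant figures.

25.9 L

[OCl⁻]/[HOCl] = 10^(pH − pKa) = 10^(7.89 − 7.41) = 3.02; fraction as HOCl = 1/(1 + 3.02) = 0.2488.
Free chlorine required for 1.73 ppm HOCl: 1.73 / 0.2488 = 6.955 ppm.
FC to add: 6.955 − 0.1 = 6.855 mg/L as Cl₂.
Cl₂ equivalent: 6.855 mg/L × 401,000 L = 2749 g.
Product at 9.3% available Cl: 2749 / 0.093 = 29,560 g.
Volume: 29,560 g ÷ 1.14 g/mL = 25,930 mL.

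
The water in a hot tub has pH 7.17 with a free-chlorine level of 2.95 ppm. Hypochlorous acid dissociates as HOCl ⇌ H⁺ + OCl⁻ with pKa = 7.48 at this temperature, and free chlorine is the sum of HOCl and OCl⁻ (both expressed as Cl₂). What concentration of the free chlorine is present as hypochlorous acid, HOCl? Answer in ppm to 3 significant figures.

[OCl⁻]/[HOCl] = 10^(pH − pKa) = 10^(7.17 − 7.48) = 10^-0.31 = 0.4898.
Fraction as HOCl = 1 / (1 + 0.4898) = 0.6712.
HOCl = 0.6712 × 2.95 ppm = 1.98 ppm.

1.98 ppm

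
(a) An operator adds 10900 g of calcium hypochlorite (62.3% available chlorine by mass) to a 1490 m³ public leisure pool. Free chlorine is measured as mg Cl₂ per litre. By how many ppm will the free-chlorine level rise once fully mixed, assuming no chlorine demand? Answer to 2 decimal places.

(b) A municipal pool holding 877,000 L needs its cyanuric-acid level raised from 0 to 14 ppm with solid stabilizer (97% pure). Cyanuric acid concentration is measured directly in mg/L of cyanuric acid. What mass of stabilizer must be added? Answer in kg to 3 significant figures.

(a) 4.56 ppm; (b) 12.7 kg

(a) Volume: 1490 m³ = 1,490,000 L.
(a) Available chlorine delivered: 10,900 g × 0.623 = 6791 g as Cl₂.
(a) Concentration rise: 6791 g / 1,490,000 L = 4.558 mg/L = 4.56 ppm.

(b) CYA to add: (14 − 0) = 14 mg/L × 877,000 L = 12,280 g cyanuric acid.
(b) At 97% purity: 12,280 / 0.97 = 12,660 g product.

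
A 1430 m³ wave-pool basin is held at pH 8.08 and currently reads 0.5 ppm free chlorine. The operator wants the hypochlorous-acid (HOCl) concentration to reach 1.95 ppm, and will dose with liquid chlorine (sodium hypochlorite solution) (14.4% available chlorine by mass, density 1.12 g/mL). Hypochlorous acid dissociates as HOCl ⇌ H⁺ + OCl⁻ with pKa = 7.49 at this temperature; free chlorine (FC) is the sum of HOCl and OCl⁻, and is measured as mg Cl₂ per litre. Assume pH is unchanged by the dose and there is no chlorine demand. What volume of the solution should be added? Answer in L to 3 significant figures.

80.1 L

Volume: 1430 m³ = 1,430,000 L.
[OCl⁻]/[HOCl] = 10^(pH − pKa) = 10^(8.08 − 7.49) = 3.89; fraction as HOCl = 1/(1 + 3.89) = 0.2045.
Free chlorine required for 1.95 ppm HOCl: 1.95 / 0.2045 = 9.536 ppm.
FC to add: 9.536 − 0.5 = 9.036 mg/L as Cl₂.
Cl₂ equivalent: 9.036 mg/L × 1,430,000 L = 12,920 g.
Product at 14.4% available Cl: 12,920 / 0.144 = 89,740 g.
Volume: 89,740 g ÷ 1.12 g/mL = 80,120 mL.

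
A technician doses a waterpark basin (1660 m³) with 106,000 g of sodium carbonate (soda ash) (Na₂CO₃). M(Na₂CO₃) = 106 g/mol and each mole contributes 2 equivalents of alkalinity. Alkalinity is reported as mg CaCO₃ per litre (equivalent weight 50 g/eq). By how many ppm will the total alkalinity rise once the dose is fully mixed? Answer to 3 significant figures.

60.2 ppm

Volume: 1660 m³ = 1,660,000 L.
Moles of Na₂CO₃: 106,000 g ÷ 106 g/mol = 1000 mol → 2000 eq of alkalinity.
As CaCO₃: 2000 eq × 50 g/eq = 100,000 g.
Rise: 100,000 g / 1,660,000 L × 1000 = 60.24 mg/L.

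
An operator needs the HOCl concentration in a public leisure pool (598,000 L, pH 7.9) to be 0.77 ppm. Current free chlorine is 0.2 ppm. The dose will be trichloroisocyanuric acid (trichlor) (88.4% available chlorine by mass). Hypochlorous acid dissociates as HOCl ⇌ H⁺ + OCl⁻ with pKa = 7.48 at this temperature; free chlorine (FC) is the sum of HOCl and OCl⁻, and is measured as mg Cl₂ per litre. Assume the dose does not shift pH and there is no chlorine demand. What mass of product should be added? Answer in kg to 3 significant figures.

1.76 kg

[OCl⁻]/[HOCl] = 10^(pH − pKa) = 10^(7.9 − 7.48) = 2.63; fraction as HOCl = 1/(1 + 2.63) = 0.2755.
Free chlorine required for 0.77 ppm HOCl: 0.77 / 0.2755 = 2.795 ppm.
FC to add: 2.795 − 0.2 = 2.595 mg/L as Cl₂.
Cl₂ equivalent: 2.595 mg/L × 598,000 L = 1552 g.
Product at 88.4% available Cl: 1552 / 0.884 = 1756 g.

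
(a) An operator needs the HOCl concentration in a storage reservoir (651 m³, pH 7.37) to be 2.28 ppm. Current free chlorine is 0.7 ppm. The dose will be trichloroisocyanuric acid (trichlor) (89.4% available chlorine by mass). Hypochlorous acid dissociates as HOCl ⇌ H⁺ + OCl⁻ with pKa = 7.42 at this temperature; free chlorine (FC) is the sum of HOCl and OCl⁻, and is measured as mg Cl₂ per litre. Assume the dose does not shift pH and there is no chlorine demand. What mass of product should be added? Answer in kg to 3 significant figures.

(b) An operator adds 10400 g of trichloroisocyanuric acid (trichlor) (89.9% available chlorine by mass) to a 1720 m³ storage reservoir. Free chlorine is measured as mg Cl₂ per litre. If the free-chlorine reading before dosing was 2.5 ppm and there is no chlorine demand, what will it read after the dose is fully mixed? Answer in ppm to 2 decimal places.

(a) Volume: 651 m³ = 651,000 L.
(a) [OCl⁻]/[HOCl] = 10^(pH − pKa) = 10^(7.37 − 7.42) = 0.8913; fraction as HOCl = 1/(1 + 0.8913) = 0.5288.
(a) Free chlorine required for 2.28 ppm HOCl: 2.28 / 0.5288 = 4.312 ppm.
(a) FC to add: 4.312 − 0.7 = 3.612 mg/L as Cl₂.
(a) Cl₂ equivalent: 3.612 mg/L × 651,000 L = 2351 g.
(a) Product at 89.4% available Cl: 2351 / 0.894 = 2630 g.

(b) Volume: 1720 m³ = 1,720,000 L.
(b) Available chlorine delivered: 10,400 g × 0.899 = 9350 g as Cl₂.
(b) Concentration rise: 9350 g / 1,720,000 L = 5.436 mg/L = 5.44 ppm.
(b) Final FC: 2.5 + 5.44 = 7.94 ppm.

(a) 2.63 kg; (b) 7.94 ppm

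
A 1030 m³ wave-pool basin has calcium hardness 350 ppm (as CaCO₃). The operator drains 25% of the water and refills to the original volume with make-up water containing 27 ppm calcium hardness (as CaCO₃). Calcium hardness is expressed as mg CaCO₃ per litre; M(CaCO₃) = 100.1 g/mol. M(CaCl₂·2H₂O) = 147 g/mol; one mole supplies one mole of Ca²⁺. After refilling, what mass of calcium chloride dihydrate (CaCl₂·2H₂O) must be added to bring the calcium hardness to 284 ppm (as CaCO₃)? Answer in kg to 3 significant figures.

22.3 kg

Volume: 1030 m³ = 1,030,000 L.
After draining 25% and refilling: 350 × 0.75 + 27 × 0.25 = 269.25 ppm.
Deficit to target: 284 − 269.25 = 14.75 mg/L.
As CaCO₃: 14.75 mg/L × 1,030,000 L = 15,190 g; ÷ 100.1 = 151.8 mol Ca²⁺.
Mass: 151.8 × 147 = 22,310 g.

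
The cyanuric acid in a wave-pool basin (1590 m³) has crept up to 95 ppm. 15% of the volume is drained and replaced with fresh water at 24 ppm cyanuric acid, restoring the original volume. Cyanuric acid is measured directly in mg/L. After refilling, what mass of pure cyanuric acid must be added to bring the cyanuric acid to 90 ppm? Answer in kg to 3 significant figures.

Volume: 1590 m³ = 1,590,000 L.
After draining 15% and refilling: 95 × 0.85 + 24 × 0.15 = 84.35 ppm.
Deficit to target: 90 − 84.35 = 5.65 mg/L.
Mass: 5.65 mg/L × 1,590,000 L = 8984 g cyanuric acid.

8.98 kg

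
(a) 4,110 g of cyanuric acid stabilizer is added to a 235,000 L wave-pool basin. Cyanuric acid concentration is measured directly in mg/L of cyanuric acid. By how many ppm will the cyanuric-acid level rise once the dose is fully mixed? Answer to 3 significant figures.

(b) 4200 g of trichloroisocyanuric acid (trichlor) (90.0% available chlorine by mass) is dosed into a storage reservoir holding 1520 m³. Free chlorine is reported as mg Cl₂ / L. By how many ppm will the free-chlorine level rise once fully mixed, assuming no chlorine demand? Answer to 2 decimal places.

(a) 17.5 ppm; (b) 2.49 ppm

(a) Rise: 4,110 g / 235,000 L × 1000 = 17.49 mg/L.

(b) Volume: 1520 m³ = 1,520,000 L.
(b) Available chlorine delivered: 4200 g × 0.9 = 3780 g as Cl₂.
(b) Concentration rise: 3780 g / 1,520,000 L = 2.487 mg/L = 2.49 ppm.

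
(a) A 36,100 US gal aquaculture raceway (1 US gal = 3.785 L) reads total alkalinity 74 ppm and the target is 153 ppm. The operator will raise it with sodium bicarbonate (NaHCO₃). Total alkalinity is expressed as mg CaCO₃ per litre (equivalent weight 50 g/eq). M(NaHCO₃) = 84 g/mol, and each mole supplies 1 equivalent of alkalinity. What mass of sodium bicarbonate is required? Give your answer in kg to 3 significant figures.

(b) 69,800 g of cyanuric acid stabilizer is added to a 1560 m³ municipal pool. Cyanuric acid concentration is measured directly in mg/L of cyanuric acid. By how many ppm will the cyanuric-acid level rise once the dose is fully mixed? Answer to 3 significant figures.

(a) 18.1 kg; (b) 44.7 ppm

(a) Volume: 36,100 US gal × 3.785 L/gal = 136,638 L.
(a) Alkalinity to add: (153 − 74) = 79 mg/L as CaCO₃ × 136,638 L = 10,790 g as CaCO₃.
(a) Equivalents: 10,790 g ÷ 50 g/eq = 215.9 eq.
(a) NaHCO₃ supplies 1 eq per mole → 215.9 mol.
(a) Mass: 215.9 mol × 84 g/mol = 18,130 g.

(b) Volume: 1560 m³ = 1,560,000 L.
(b) Rise: 69,800 g / 1,560,000 L × 1000 = 44.74 mg/L.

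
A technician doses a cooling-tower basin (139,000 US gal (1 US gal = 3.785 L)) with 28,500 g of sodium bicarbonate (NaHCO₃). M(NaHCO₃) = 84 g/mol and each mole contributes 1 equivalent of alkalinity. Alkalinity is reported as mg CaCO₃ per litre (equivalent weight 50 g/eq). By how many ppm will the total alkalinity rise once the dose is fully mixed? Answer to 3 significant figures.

Volume: 139,000 US gal × 3.785 L/gal = 526,115 L.
Moles of NaHCO₃: 28,500 g ÷ 84 g/mol = 339.3 mol → 339.3 eq of alkalinity.
As CaCO₃: 339.3 eq × 50 g/eq = 16,960 g.
Rise: 16,960 g / 526,115 L × 1000 = 32.24 mg/L.

32.2 ppm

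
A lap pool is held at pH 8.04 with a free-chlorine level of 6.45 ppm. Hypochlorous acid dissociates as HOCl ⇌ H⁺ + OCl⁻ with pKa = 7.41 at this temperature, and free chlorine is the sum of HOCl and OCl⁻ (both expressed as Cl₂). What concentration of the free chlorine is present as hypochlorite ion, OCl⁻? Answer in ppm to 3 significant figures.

5.23 ppm

[OCl⁻]/[HOCl] = 10^(pH − pKa) = 10^(8.04 − 7.41) = 10^0.63 = 4.266.
Fraction as HOCl = 1 / (1 + 4.266) = 0.1899.
OCl⁻ = (1 − 0.1899) × 6.45 ppm = 5.225 ppm.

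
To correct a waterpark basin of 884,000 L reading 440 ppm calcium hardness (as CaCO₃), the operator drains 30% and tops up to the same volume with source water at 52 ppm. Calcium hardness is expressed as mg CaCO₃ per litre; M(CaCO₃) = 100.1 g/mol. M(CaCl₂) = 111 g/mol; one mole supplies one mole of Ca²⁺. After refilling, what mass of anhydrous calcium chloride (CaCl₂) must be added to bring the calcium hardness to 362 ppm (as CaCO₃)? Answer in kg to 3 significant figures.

After draining 30% and refilling: 440 × 0.70 + 52 × 0.30 = 323.6 ppm.
Deficit to target: 362 − 323.6 = 38.4 mg/L.
As CaCO₃: 38.4 mg/L × 884,000 L = 33,950 g; ÷ 100.1 = 339.1 mol Ca²⁺.
Mass: 339.1 × 111 = 37,640 g.

37.6 kg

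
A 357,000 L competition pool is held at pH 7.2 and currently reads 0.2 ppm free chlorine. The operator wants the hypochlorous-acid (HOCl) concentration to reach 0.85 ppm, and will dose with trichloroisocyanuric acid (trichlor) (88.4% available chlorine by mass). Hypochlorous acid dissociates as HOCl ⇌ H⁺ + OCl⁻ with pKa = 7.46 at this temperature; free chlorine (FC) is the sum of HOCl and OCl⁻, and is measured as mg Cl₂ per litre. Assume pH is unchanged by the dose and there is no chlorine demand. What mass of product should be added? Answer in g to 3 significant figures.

[OCl⁻]/[HOCl] = 10^(pH − pKa) = 10^(7.2 − 7.46) = 0.5495; fraction as HOCl = 1/(1 + 0.5495) = 0.6454.
Free chlorine required for 0.85 ppm HOCl: 0.85 / 0.6454 = 1.317 ppm.
FC to add: 1.317 − 0.2 = 1.117 mg/L as Cl₂.
Cl₂ equivalent: 1.117 mg/L × 357,000 L = 398.8 g.
Product at 88.4% available Cl: 398.8 / 0.884 = 451.1 g.

451 g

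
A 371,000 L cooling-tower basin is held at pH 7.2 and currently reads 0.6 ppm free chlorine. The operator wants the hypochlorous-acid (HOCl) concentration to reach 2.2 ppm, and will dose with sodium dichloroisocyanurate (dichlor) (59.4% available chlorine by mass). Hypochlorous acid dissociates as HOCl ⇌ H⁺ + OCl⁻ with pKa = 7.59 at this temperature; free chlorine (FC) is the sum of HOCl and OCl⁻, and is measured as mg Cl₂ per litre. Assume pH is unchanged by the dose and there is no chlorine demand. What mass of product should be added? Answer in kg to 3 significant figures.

1.56 kg

[OCl⁻]/[HOCl] = 10^(pH − pKa) = 10^(7.2 − 7.59) = 0.4074; fraction as HOCl = 1/(1 + 0.4074) = 0.7105.
Free chlorine required for 2.2 ppm HOCl: 2.2 / 0.7105 = 3.096 ppm.
FC to add: 3.096 − 0.6 = 2.496 mg/L as Cl₂.
Cl₂ equivalent: 2.496 mg/L × 371,000 L = 926.1 g.
Product at 59.4% available Cl: 926.1 / 0.594 = 1559 g.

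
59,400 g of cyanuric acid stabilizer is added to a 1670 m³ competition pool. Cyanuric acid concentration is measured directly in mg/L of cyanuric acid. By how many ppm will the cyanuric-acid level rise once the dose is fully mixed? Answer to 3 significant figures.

Volume: 1670 m³ = 1,670,000 L.
Rise: 59,400 g / 1,670,000 L × 1000 = 35.57 mg/L.

35.6 ppm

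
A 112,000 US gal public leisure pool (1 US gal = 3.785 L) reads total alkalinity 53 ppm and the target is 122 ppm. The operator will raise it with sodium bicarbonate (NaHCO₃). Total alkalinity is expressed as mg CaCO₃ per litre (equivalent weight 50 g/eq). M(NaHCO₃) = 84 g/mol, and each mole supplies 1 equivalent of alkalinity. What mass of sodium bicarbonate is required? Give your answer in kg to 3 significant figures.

49.1 kg

Volume: 112,000 US gal × 3.785 L/gal = 423,920 L.
Alkalinity to add: (122 − 53) = 69 mg/L as CaCO₃ × 423,920 L = 29,250 g as CaCO₃.
Equivalents: 29,250 g ÷ 50 g/eq = 585 eq.
NaHCO₃ supplies 1 eq per mole → 585 mol.
Mass: 585 mol × 84 g/mol = 49,140 g.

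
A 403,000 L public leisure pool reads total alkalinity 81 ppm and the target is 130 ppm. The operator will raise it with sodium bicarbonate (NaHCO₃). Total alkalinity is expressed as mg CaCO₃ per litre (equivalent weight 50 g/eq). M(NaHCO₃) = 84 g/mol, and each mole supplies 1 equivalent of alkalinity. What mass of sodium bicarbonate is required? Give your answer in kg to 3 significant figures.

Alkalinity to add: (130 − 81) = 49 mg/L as CaCO₃ × 403,000 L = 19,750 g as CaCO₃.
Equivalents: 19,750 g ÷ 50 g/eq = 394.9 eq.
NaHCO₃ supplies 1 eq per mole → 394.9 mol.
Mass: 394.9 mol × 84 g/mol = 33,170 g.

33.2 kg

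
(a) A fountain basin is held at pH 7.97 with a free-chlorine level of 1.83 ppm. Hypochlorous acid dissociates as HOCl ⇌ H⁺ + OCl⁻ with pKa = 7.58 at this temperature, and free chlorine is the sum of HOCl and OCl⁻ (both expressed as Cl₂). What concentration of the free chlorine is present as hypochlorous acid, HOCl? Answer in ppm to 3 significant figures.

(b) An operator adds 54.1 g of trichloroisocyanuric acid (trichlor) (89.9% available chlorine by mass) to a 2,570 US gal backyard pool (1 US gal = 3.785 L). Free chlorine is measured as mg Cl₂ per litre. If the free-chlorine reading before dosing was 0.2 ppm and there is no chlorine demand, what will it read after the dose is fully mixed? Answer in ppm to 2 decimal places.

(a) 0.530 ppm; (b) 5.20 ppm

(a) [OCl⁻]/[HOCl] = 10^(pH − pKa) = 10^(7.97 − 7.58) = 10^0.39 = 2.455.
(a) Fraction as HOCl = 1 / (1 + 2.455) = 0.2895.
(a) HOCl = 0.2895 × 1.83 ppm = 0.5297 ppm.

(b) Volume: 2,570 US gal × 3.785 L/gal = 9,727 L.
(b) Available chlorine delivered: 54.1 g × 0.899 = 48.64 g as Cl₂.
(b) Concentration rise: 48.64 g / 9,727 L = 5 mg/L = 5.00 ppm.
(b) Final FC: 0.2 + 5.00 = 5.20 ppm.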